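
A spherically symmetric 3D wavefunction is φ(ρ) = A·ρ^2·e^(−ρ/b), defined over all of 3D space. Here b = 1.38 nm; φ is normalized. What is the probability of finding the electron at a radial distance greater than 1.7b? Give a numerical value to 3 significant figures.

Integrate the radial probability density 4πρ²|φ|² over ρ > 1.7b.
A² is fixed by ∫₀^∞ 4πρ²|φ|² dρ = 1, i.e. A² = (45·π·b^7/2)^(−1).
Substituting u = ρ/b, A², 4π and the length scale all cancel in the ratio: P = ∫_{1.7}^{∞} u^6·e^(-2·u) du / ∫_{0}^{∞} u^6·e^(-2·u) du.
With ∫ u^6·e^(-2·u) du = -(4·u^6 + 12·u^5 + 30·u^4 + 60·u^3 + 90·u^2 + 90·u + 45)·e^(-2·u)/8 + C, the region integral is ≈ 5.2996 and the full one is 45/8.
This evaluates to P = 0.9421.

P ≈ 0.942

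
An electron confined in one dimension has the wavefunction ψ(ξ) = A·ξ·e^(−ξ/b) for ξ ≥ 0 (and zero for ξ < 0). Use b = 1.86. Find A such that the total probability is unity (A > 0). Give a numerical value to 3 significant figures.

We need A² ∫|f|² dξ = 1, taking the integral from 0 to ∞.
Recall ∫₀^∞ ξ^m e^(−ξ/β) dξ = m!·β^(m+1), ∫|ψ|² dξ = A²·(b^3/4).
Hence A² = 1/[b^3/4].
Plugging in b = 1.86 yields A = 0.7884.

A ≈ 0.788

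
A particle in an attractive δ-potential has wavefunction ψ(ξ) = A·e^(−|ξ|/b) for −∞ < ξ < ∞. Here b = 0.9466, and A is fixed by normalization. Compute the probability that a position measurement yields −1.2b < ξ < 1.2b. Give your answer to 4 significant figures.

P ≈ 0.9093

P = ∫_{−1.2b}^{1.2b} |ψ(ξ)|² dξ.
The normalization integral ∫|ψ|²dξ over the whole domain equals b·A², and A² cancels in the ratio.
Both integrals are even about ξ = 0, so only the ξ ≥ 0 halves are needed (the factors of 2 cancel). In terms of u = ξ/b (A² and the length scale cancel between numerator and denominator), P = [∫_{0}^{1.2} e^(-2·u) du] / [∫_{0}^{∞} e^(-2·u) du].
An antiderivative of e^(-2·u) is -e^(-2·u)/2; evaluating from 0 to 1.2 gives 1/2 - e^(-12/5)/2, while the full integral is 1/2.
The result is P = 0.90928.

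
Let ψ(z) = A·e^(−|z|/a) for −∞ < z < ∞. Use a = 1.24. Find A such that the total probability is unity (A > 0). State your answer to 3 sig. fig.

A ≈ 0.898

We need A² ∫|f|² dz = 1, taking the integral from −∞ to ∞.
Recall ∫₀^∞ z^m e^(−z/β) dz = m!·β^(m+1), carrying out the integral gives A² · a.
Hence A² = 1/[a].
Plugging in a = 1.24 yields A = 0.8980.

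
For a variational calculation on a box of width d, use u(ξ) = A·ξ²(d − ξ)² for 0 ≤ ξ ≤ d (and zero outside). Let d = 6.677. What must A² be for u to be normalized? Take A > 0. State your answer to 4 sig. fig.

A^2 ≈ 0.00002388

The normalization condition is ∫|u|² dξ = 1 from 0 to d.
Expanding the polynomial and integrating term by term, ∫|u|² dξ = A²·(d^9/630).
So A² = (d^9/630)^(−1).
Substituting d = 6.677 gives A² = 0.000023884, so A = 0.0048871.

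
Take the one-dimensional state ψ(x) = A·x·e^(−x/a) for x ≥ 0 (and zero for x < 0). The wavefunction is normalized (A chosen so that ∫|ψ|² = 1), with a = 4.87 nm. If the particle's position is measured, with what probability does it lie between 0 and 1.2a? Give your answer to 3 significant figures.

The probability is P = ∫ |ψ|² dx over [0, 1.2a].
With A² fixed by ∫|ψ|² = 1, i.e. A² = (a^3/4)^(−1), substitute and integrate.
Let u = x/a; then A² and the length scale cancel, so P = ∫_{0}^{1.2} u^2·e^(-2·u) du ÷ ∫_{0}^{∞} u^2·e^(-2·u) du.
With ∫ u^2·e^(-2·u) du = -(2·u^2 + 2·u + 1)·e^(-2·u)/4 + C, the region integral is 1/4 - 157·e^(-12/5)/100 and the full one is 1/4.
The result is P = 0.4303.

P ≈ 0.430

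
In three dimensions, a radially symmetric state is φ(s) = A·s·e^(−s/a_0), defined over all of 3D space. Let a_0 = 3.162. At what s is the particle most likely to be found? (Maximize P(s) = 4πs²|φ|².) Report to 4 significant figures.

Set d/ds [P(s) = 4πs²|φ|²] = 0 and solve for s > 0.
This gives s = 2·a_0.
With a_0 = 3.162, the most probable radial distance is 6.3240.

s ≈ 6.324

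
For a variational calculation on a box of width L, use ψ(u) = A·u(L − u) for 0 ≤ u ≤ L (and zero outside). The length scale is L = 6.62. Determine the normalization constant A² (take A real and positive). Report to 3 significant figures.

We need A² ∫|f|² du = 1, taking the integral from 0 to L.
With ψ = A·u(L − u), the integral evaluates to A²·[L^5/30].
So A² = (L^5/30)^(−1).
Substituting L = 6.62 gives A² = 0.002360, so A = 0.04858.

A^2 ≈ 0.00236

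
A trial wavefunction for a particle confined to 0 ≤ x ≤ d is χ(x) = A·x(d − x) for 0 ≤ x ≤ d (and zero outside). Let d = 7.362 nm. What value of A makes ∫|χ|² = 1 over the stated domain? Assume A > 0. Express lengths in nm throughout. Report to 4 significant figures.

A ≈ 0.03725 nm^(-5/2)

The normalization condition is ∫|χ|² dx = 1 from 0 to d.
Expanding the polynomial and integrating term by term, ∫|χ|² dx = A²·(d^5/30).
So A² = (d^5/30)^(−1).
Plugging in d = 7.362 yields A = 0.037245.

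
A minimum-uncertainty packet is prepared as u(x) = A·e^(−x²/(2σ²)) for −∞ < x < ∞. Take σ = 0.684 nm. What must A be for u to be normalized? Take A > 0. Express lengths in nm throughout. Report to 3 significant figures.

Require ∫ |u|² dx = 1 over the whole domain.
With ∫_{−∞}^{∞} x^(2m) e^(−αx²) dx = (2m−1)!!·√π / (2^m α^(m+1/2)), the integral (without the A² prefactor) comes out to √(π)·σ.
Setting this equal to 1 gives A² = 1/(√(π)·σ).
With σ = 0.684: A² = 0.8248 and A = 0.9082.

A ≈ 0.908 nm^(-1/2)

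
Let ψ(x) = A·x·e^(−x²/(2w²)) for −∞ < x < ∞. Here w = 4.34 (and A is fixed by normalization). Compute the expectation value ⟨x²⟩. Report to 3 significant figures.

By definition ⟨x²⟩ = ∫ x^2 |ψ(x)|² dx.
Evaluating both integrals, ⟨x²⟩ = 3·w^2/2.
Putting w = 4.34 gives 28.25.

⟨x^2⟩ ≈ 28.3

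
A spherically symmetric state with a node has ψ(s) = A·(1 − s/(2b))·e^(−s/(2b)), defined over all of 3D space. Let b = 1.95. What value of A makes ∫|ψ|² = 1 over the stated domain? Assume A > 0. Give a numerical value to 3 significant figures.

The normalization condition is ∫|ψ|² 4πs² ds = 1 from 0 to ∞.
The angular integral contributes 4π, leaving ∫₀^∞ s²|ψ|² ds.
∫|ψ|² 4πs² ds = A²·(8·π·b^3).
So A² = (8·π·b^3)^(−1).
Plugging in b = 1.95 yields A = 0.07325.

A ≈ 0.0733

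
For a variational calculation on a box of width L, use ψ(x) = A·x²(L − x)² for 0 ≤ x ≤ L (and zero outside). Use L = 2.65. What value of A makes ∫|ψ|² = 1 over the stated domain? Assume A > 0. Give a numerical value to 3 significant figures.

We need A² ∫|f|² dx = 1, taking the integral from 0 to L.
The integral (without the A² prefactor) comes out to L^9/630.
Substituting L = 2.65 gives A² = 0.09775, so A = 0.3127.

A ≈ 0.313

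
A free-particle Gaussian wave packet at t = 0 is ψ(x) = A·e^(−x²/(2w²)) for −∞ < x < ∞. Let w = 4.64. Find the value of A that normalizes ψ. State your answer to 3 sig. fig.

Normalization requires ∫|ψ|² dx = 1, integrated from −∞ to ∞.
The integral (without the A² prefactor) comes out to √(π)·w.
Hence A² = 1/[√(π)·w].
Plugging in w = 4.64 yields A = 0.3487.

A ≈ 0.349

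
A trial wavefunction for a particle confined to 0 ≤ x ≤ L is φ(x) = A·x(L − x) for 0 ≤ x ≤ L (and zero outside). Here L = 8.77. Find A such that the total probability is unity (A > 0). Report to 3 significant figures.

The normalization condition is ∫|φ|² dx = 1 from 0 to L.
With φ = A·x(L − x), the integral evaluates to A²·[L^5/30].
So A² = (L^5/30)^(−1).
Plugging in L = 8.77 yields A = 0.02405.

A ≈ 0.0240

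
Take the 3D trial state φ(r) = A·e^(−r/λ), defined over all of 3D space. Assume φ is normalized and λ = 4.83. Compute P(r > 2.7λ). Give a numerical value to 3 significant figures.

With dV = 4πr²dr, the probability is ∫|φ|² dV over r > 2.7λ.
A² is fixed by ∫₀^∞ 4πr²|φ|² dr = 1, i.e. A² = (π·λ^3)^(−1).
In terms of u = r/λ (A², 4π and the length scale all cancel between numerator and denominator), P = [∫_{2.7}^{∞} u^2·e^(-2·u) du] / [∫_{0}^{∞} u^2·e^(-2·u) du].
An antiderivative of u^2·e^(-2·u) is -(2·u^2 + 2·u + 1)·e^(-2·u)/4; evaluating from 2.7 to ∞ gives 1049·e^(-27/5)/200, while the full integral is 1/4.
Taking the ratio yields P = 0.09476.

P ≈ 0.0948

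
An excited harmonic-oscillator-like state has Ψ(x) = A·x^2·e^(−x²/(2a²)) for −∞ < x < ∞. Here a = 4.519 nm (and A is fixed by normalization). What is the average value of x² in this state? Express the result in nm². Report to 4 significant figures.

⟨x^2⟩ ≈ 51.05 nm^2

The expectation value is the |Ψ|²-weighted average of x^2: ∫ x^2|Ψ|² dx.
Evaluating both integrals, ⟨x²⟩ = 5·a^2/2.
With a = 4.519, ⟨x^2⟩ = 51.053.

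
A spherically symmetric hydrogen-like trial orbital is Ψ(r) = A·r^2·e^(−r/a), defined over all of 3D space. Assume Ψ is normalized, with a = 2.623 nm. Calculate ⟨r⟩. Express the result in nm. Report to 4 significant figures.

⟨r⟩ ≈ 9.181 nm

By definition ⟨r⟩ = ∫ r |Ψ(r)|² 4πr² dr.
The ratio of the moment integral to the normalization integral gives ⟨r⟩ = 7·a/2.
Putting a = 2.623 gives 9.1805.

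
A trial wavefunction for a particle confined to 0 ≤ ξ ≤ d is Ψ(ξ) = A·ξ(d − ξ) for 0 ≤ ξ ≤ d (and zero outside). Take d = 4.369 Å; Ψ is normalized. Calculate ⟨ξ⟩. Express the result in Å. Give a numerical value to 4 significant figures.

⟨ξ⟩ ≈ 2.185 Å

The expectation value is the |Ψ|²-weighted average of ξ: ∫ ξ|Ψ|² dξ.
Evaluating both integrals, ⟨ξ⟩ = d/2.
Putting d = 4.369 gives 2.1845.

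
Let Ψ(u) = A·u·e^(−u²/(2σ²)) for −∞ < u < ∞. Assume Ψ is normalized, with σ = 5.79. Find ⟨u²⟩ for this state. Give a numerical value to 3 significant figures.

⟨u²⟩ = ∫ u^2 |Ψ|² du over the full domain.
With ∫_{−∞}^{∞} u^(2m) e^(−αu²) du = (2m−1)!!·√π / (2^m α^(m+1/2)), evaluating both integrals, ⟨u²⟩ = 3·σ^2/2.
With σ = 5.79, ⟨u^2⟩ = 50.29.

⟨u^2⟩ ≈ 50.3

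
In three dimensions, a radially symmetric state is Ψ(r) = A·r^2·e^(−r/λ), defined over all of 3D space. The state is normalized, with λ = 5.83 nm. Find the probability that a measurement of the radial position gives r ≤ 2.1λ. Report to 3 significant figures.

Integrate the radial probability density 4πr²|Ψ|² over r ≤ 2.1λ.
Normalization gives A² = 1/(45·π·λ^7/2).
In terms of u = r/λ (A², 4π and the length scale all cancel between numerator and denominator), P = [∫_{0}^{2.1} u^6·e^(-2·u) du] / [∫_{0}^{∞} u^6·e^(-2·u) du].
An antiderivative of u^6·e^(-2·u) is -(4·u^6 + 12·u^5 + 30·u^4 + 60·u^3 + 90·u^2 + 90·u + 45)·e^(-2·u)/8; evaluating from 0 to 2.1 gives ≈ 0.74552, while the full integral is 45/8.
This evaluates to P = 0.1325.

P ≈ 0.133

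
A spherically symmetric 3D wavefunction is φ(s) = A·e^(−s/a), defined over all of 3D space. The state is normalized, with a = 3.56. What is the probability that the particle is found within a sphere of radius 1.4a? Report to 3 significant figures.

P ≈ 0.531

Integrate the radial probability density 4πs²|φ|² over s ≤ 1.4a.
The full normalization integral is A²·[π·a^3] = 1, fixing A².
Substituting u = s/a, A², 4π and the length scale all cancel in the ratio: P = ∫_{0}^{1.4} u^2·e^(-2·u) du / ∫_{0}^{∞} u^2·e^(-2·u) du.
With ∫ u^2·e^(-2·u) du = -(2·u^2 + 2·u + 1)·e^(-2·u)/4 + C, the region integral is 1/4 - 193·e^(-14/5)/100 and the full one is 1/4.
The region integral divided by the full integral gives P = 0.5305.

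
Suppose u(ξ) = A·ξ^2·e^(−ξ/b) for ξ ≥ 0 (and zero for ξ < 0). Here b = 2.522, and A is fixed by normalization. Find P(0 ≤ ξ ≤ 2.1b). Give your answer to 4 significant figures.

The probability is P = ∫ |u|² dξ over [0, 2.1b].
The normalization integral ∫|u|²dξ over the whole domain equals 3·b^5/4·A², and A² cancels in the ratio.
Let t = ξ/b; then A² and the length scale cancel, so P = ∫_{0}^{2.1} t^4·e^(-2·t) dt ÷ ∫_{0}^{∞} t^4·e^(-2·t) dt.
With ∫ t^4·e^(-2·t) dt = -(t^4/2 + t^3 + 3·t^2/2 + 3·t/2 + 3/4)·e^(-2·t) + C, the region integral is ≈ 0.307630 and the full one is 3/4.
The result is P = 0.41017.

P ≈ 0.4102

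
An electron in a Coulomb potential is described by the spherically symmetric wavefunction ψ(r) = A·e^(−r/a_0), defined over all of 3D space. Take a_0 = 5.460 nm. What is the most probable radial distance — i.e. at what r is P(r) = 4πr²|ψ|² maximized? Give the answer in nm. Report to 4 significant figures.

The maximum of P(r) = 4πr²|ψ|² occurs where its derivative vanishes.
Solving yields r = a_0.
With a_0 = 5.460, the most probable radial distance is 5.4600 nm.

r ≈ 5.460 nm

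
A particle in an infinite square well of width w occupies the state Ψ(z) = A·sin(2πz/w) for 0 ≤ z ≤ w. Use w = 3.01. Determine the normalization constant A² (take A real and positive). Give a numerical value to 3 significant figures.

We need A² ∫|f|² dz = 1, taking the integral from 0 to w.
∫|Ψ|² dz = A²·(w/2).
Hence A² = 1/[w/2].
Plugging in w = 3.01 yields A = 0.8151.

A^2 ≈ 0.664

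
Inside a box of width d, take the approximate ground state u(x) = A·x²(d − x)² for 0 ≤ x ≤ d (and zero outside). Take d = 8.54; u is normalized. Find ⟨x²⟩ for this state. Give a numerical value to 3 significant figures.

By definition ⟨x²⟩ = ∫ x^2 |u(x)|² dx.
Expanding the polynomial and integrating term by term, since the A² factors cancel between numerator and denominator, ⟨x²⟩ = 3·d^2/11.
Putting d = 8.54 gives 19.89.

⟨x^2⟩ ≈ 19.9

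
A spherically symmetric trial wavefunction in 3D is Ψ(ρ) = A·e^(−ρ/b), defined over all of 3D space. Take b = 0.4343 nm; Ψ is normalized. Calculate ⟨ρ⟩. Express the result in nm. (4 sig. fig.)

⟨ρ⟩ ≈ 0.6515 nm

⟨ρ⟩ = ∫ ρ |Ψ|² 4πρ² dρ over the full domain.
Evaluating both integrals, ⟨ρ⟩ = 3·b/2.
Putting b = 0.4343 gives 0.65145.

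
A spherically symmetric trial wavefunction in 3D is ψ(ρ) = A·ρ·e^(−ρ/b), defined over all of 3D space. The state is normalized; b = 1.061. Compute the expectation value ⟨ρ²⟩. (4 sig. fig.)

⟨ρ^2⟩ ≈ 8.443

⟨ρ²⟩ = ∫ ρ^2 |ψ|² 4πρ² dρ over the full domain.
Recall ∫₀^∞ ρ^m e^(−ρ/β) dρ = m!·β^(m+1), since the A² factors cancel between numerator and denominator, ⟨ρ²⟩ = 15·b^2/2.
Putting b = 1.061 gives 8.4429.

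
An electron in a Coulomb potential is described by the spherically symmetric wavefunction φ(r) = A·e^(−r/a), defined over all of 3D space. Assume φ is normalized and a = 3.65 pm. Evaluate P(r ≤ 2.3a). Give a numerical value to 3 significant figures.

P ≈ 0.837

Integrate the radial probability density 4πr²|φ|² over r ≤ 2.3a.
Normalization gives A² = 1/(π·a^3).
Let u = r/a; then A², 4π and the length scale all cancel, so P = ∫_{0}^{2.3} u^2·e^(-2·u) du ÷ ∫_{0}^{∞} u^2·e^(-2·u) du.
Using ∫ u^2·e^(-2·u) du = -(2·u^2 + 2·u + 1)·e^(-2·u)/4, the numerator is 1/4 - 809·e^(-23/5)/200 and the denominator is 1/4.
This evaluates to P = 0.8374.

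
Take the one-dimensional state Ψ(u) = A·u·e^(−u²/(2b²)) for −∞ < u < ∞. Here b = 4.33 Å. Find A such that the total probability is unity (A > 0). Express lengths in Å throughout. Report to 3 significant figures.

A ≈ 0.118 Å^(-3/2)

The normalization condition is ∫|Ψ|² du = 1 from −∞ to ∞.
Differentiating ∫e^(−αu²) du = √(π/α) under α to get the higher moments, the integral (without the A² prefactor) comes out to √(π)·b^3/2.
Plugging in b = 4.33 yields A = 0.1179.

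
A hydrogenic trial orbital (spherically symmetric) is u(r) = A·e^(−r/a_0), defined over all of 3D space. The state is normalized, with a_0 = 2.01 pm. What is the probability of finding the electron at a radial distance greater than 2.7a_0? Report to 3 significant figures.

With dV = 4πr²dr, the probability is ∫|u|² dV over r > 2.7a_0.
Normalization gives A² = 1/(π·a_0^3).
Substituting t = r/a_0, A², 4π and the length scale all cancel in the ratio: P = ∫_{2.7}^{∞} t^2·e^(-2·t) dt / ∫_{0}^{∞} t^2·e^(-2·t) dt.
Using ∫ t^2·e^(-2·t) dt = -(2·t^2 + 2·t + 1)·e^(-2·t)/4, the numerator is 1049·e^(-27/5)/200 and the denominator is 1/4.
Taking the ratio yields P = 0.09476.

P ≈ 0.0948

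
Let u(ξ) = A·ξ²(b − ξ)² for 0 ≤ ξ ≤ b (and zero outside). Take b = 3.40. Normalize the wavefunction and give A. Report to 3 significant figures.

The normalization condition is ∫|u|² dξ = 1 from 0 to b.
The integral (without the A² prefactor) comes out to b^9/630.
Substituting b = 3.40 gives A² = 0.01038, so A = 0.1019.

A ≈ 0.102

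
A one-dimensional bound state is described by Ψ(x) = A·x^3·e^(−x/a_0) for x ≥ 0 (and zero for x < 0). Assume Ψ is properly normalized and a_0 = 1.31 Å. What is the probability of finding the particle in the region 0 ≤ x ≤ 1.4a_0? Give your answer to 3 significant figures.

The probability is P = ∫ |Ψ|² dx over [0, 1.4a_0].
With A² fixed by ∫|Ψ|² = 1, i.e. A² = (45·a_0^7/8)^(−1), substitute and integrate.
In terms of u = x/a_0 (A² and the length scale cancel between numerator and denominator), P = [∫_{0}^{1.4} u^6·e^(-2·u) du] / [∫_{0}^{∞} u^6·e^(-2·u) du].
With ∫ u^6·e^(-2·u) du = -(4·u^6 + 12·u^5 + 30·u^4 + 60·u^3 + 90·u^2 + 90·u + 45)·e^(-2·u)/8 + C, the region integral is ≈ 0.13731 and the full one is 45/8.
Taking the ratio, P = 0.02441.

P ≈ 0.0244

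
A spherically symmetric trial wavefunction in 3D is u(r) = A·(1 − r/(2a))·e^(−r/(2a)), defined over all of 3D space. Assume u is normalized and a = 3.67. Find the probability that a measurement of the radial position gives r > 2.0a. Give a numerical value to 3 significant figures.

Integrate the radial probability density 4πr²|u|² over r > 2.0a.
Normalization gives A² = 1/(8·π·a^3).
Let t = r/a; then A², 4π and the length scale all cancel, so P = ∫_{2.0}^{∞} t^2·(1 - t/2)^2·e^(-t) dt ÷ ∫_{0}^{∞} t^2·(1 - t/2)^2·e^(-t) dt.
Using ∫ t^2·(1 - t/2)^2·e^(-t) dt = -(t^4/4 + t^2 + 2·t + 2)·e^(-t), the numerator is 14·e^(-2) and the denominator is 2.
Taking the ratio yields P = 0.9473.

P ≈ 0.947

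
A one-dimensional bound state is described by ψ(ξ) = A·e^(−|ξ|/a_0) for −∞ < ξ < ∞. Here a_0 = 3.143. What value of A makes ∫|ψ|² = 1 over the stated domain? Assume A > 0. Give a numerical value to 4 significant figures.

The normalization condition is ∫|ψ|² dξ = 1 from −∞ to ∞.
With ∫₀^∞ ξ^0 e^(−αξ) dξ = 0!/α^1, carrying out the integral gives A² · a_0.
Hence A² = 1/[a_0].
Plugging in a_0 = 3.143 yields A = 0.56406.

A ≈ 0.5641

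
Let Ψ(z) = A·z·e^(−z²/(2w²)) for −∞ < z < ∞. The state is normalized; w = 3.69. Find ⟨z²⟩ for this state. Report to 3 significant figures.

⟨z^2⟩ ≈ 20.4

By definition ⟨z²⟩ = ∫ z^2 |Ψ(z)|² dz.
Using the Gaussian integral ∫_{−∞}^{∞} e^(−αz²) dz = √(π/α), since the A² factors cancel between numerator and denominator, ⟨z²⟩ = 3·w^2/2.
With w = 3.69, ⟨z^2⟩ = 20.42.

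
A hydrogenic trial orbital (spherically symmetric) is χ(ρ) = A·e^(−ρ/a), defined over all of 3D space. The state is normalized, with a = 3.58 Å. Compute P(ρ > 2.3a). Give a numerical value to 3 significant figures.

P ≈ 0.163

With dV = 4πρ²dρ, the probability is ∫|χ|² dV over ρ > 2.3a.
A² is fixed by ∫₀^∞ 4πρ²|χ|² dρ = 1, i.e. A² = (π·a^3)^(−1).
Substituting u = ρ/a, A², 4π and the length scale all cancel in the ratio: P = ∫_{2.3}^{∞} u^2·e^(-2·u) du / ∫_{0}^{∞} u^2·e^(-2·u) du.
With ∫ u^2·e^(-2·u) du = -(2·u^2 + 2·u + 1)·e^(-2·u)/4 + C, the region integral is 809·e^(-23/5)/200 and the full one is 1/4.
This evaluates to P = 0.1626.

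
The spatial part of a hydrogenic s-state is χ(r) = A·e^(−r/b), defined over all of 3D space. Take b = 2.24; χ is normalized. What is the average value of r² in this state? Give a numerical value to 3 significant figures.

⟨r^2⟩ ≈ 15.1

By definition ⟨r²⟩ = ∫ r^2 |χ(r)|² 4πr² dr.
Since the A² factors cancel between numerator and denominator, ⟨r²⟩ = 3·b^2.
With b = 2.24, ⟨r^2⟩ = 15.05.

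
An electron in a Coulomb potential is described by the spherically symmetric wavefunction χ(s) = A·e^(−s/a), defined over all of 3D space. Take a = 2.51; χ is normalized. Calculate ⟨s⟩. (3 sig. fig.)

The expectation value is the |χ|²-weighted average of s: ∫ s|χ|² 4πs² ds.
Since the A² factors cancel between numerator and denominator, ⟨s⟩ = 3·a/2.
Putting a = 2.51 gives 3.765.

⟨s⟩ ≈ 3.77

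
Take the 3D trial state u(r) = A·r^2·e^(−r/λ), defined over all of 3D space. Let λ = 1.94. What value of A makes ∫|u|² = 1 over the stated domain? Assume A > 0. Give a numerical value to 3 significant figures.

Normalization requires ∫|u|² 4πr² dr = 1, integrated from 0 to ∞.
The angular integral contributes 4π, leaving ∫₀^∞ r²|u|² dr.
With u = A·r^2·e^(−r/λ), the integral evaluates to A²·[45·π·λ^7/2].
Setting this equal to 1 gives A² = 1/(45·π·λ^7/2).
Substituting λ = 1.94 gives A² = 0.0001368, so A = 0.01170.

A ≈ 0.0117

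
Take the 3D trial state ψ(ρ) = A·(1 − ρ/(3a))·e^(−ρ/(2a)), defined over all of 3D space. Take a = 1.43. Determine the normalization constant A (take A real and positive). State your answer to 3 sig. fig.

The normalization condition is ∫|ψ|² 4πρ² dρ = 1 from 0 to ∞.
The angular integral contributes 4π, leaving ∫₀^∞ ρ²|ψ|² dρ.
Carrying out the integral gives A² · 8·π·a^3/3.
Substituting a = 1.43 gives A² = 0.04082, so A = 0.2020.

A ≈ 0.202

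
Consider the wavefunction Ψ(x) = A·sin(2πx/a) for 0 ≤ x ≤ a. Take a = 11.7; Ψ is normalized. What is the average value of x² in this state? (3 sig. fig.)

⟨x^2⟩ ≈ 43.9

By definition ⟨x²⟩ = ∫ x^2 |Ψ(x)|² dx.
Using sin²θ = (1 − cos 2θ)/2, since the A² factors cancel between numerator and denominator, ⟨x²⟩ = -a^2/(8·π^2) + a^2/3.
Putting a = 11.7 gives 43.90.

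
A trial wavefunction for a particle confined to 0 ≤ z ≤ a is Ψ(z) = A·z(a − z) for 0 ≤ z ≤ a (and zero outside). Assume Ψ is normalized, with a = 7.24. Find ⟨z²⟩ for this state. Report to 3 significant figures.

⟨z^2⟩ ≈ 15.0

⟨z²⟩ = ∫ z^2 |Ψ|² dz over the full domain.
Evaluating both integrals, ⟨z²⟩ = 2·a^2/7.
With a = 7.24, ⟨z^2⟩ = 14.98.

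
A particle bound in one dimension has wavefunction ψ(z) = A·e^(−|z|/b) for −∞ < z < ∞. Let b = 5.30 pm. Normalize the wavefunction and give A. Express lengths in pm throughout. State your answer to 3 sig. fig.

A ≈ 0.434 pm^(-1/2)

Normalization requires ∫|ψ|² dz = 1, integrated from −∞ to ∞.
Using ∫₀^∞ zⁿ e^(−αz) dz = n!/αⁿ⁺¹, ∫|ψ|² dz = A²·(b).
So A² = (b)^(−1).
With b = 5.30: A² = 0.1887 and A = 0.4344.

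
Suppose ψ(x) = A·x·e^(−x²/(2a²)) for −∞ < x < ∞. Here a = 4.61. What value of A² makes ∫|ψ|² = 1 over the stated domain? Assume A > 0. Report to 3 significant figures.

A^2 ≈ 0.0115

Normalization requires ∫|ψ|² dx = 1, integrated from −∞ to ∞.
The integral (without the A² prefactor) comes out to √(π)·a^3/2.
So A² = (√(π)·a^3/2)^(−1).
With a = 4.61: A² = 0.01152 and A = 0.1073.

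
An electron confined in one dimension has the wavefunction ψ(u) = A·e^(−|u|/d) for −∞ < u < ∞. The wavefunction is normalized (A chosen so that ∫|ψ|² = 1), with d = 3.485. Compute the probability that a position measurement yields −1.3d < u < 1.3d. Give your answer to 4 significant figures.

P ≈ 0.9257

P = ∫_{−1.3d}^{1.3d} |ψ(u)|² du.
The normalization integral ∫|ψ|²du over the whole domain equals d·A², and A² cancels in the ratio.
Both integrals are even about u = 0, so only the u ≥ 0 halves are needed (the factors of 2 cancel). Substituting t = u/d, A² and the length scale cancel in the ratio: P = ∫_{0}^{1.3} e^(-2·t) dt / ∫_{0}^{∞} e^(-2·t) dt.
With ∫ e^(-2·t) dt = -e^(-2·t)/2 + C, the region integral is 1/2 - e^(-13/5)/2 and the full one is 1/2.
Evaluating gives P = 0.92573.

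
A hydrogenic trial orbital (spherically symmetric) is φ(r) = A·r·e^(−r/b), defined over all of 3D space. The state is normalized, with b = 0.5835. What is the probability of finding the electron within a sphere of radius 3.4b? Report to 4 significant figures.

Integrate the radial probability density 4πr²|φ|² over r ≤ 3.4b.
The full normalization integral is A²·[3·π·b^5] = 1, fixing A².
Let u = r/b; then A², 4π and the length scale all cancel, so P = ∫_{0}^{3.4} u^4·e^(-2·u) du ÷ ∫_{0}^{∞} u^4·e^(-2·u) du.
An antiderivative of u^4·e^(-2·u) is -(u^4/2 + u^3 + 3·u^2/2 + 3·u/2 + 3/4)·e^(-2·u); evaluating from 0 to 3.4 gives ≈ 0.605977, while the full integral is 3/4.
This evaluates to P = 0.80797.

P ≈ 0.8080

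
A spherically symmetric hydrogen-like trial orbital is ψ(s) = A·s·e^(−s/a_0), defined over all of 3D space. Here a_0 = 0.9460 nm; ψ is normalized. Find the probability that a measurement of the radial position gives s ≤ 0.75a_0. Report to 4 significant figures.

P = ∫ |ψ|² 4πs² ds over s ≤ 0.75a_0.
A² is fixed by ∫₀^∞ 4πs²|ψ|² ds = 1, i.e. A² = (3·π·a_0^5)^(−1).
Substituting u = s/a_0, A², 4π and the length scale all cancel in the ratio: P = ∫_{0}^{0.75} u^4·e^(-2·u) du / ∫_{0}^{∞} u^4·e^(-2·u) du.
An antiderivative of u^4·e^(-2·u) is -(u^4/2 + u^3 + 3·u^2/2 + 3·u/2 + 3/4)·e^(-2·u); evaluating from 0 to 0.75 gives 3/4 - 1689·e^(-3/2)/512, while the full integral is 3/4.
This evaluates to P = 0.018576.

P ≈ 0.01858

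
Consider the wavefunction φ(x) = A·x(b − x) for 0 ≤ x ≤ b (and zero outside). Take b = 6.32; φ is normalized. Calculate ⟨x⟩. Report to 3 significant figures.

⟨x⟩ ≈ 3.16

⟨x⟩ = ∫ x |φ|² dx over the full domain.
Expanding the polynomial and integrating term by term, evaluating both integrals, ⟨x⟩ = b/2.
Putting b = 6.32 gives 3.160.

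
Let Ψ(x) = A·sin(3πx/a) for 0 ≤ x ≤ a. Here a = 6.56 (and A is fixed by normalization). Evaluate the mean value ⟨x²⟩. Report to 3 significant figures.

⟨x^2⟩ ≈ 14.1

By definition ⟨x²⟩ = ∫ x^2 |Ψ(x)|² dx.
Using sin²θ = (1 − cos 2θ)/2, since the A² factors cancel between numerator and denominator, ⟨x²⟩ = -a^2/(18·π^2) + a^2/3.
With a = 6.56, ⟨x^2⟩ = 14.10.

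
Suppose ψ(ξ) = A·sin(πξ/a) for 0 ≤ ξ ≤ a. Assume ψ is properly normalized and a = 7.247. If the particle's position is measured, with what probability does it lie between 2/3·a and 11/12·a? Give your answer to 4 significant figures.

P ≈ 0.1917

The probability is P = ∫ |ψ|² dξ over [2/3·a, 11/12·a].
The normalization integral ∫|ψ|²dξ over the whole domain equals a/2·A², and A² cancels in the ratio.
In terms of u = ξ/a (A² and the length scale cancel between numerator and denominator), P = [∫_{2/3}^{11/12} sin(π·u)^2 du] / [∫_{0}^{1} sin(π·u)^2 du].
With ∫ sin(π·u)^2 du = u/2 - sin(2·π·u)/(4·π) + C, the region integral is -√(3)/(8·π) + 1/(8·π) + 1/8 and the full one is 1/2.
Taking the ratio, P = (-√(3) + 1 + π)/(4·π).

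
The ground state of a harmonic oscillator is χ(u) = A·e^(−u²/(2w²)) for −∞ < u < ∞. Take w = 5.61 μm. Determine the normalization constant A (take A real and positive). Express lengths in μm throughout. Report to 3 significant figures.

A ≈ 0.317 μm^(-1/2)

We need A² ∫|f|² du = 1, taking the integral from −∞ to ∞.
With ∫_{−∞}^{∞} u^(2m) e^(−αu²) du = (2m−1)!!·√π / (2^m α^(m+1/2)), with χ = A·e^(−u²/(2w²)), the integral evaluates to A²·[√(π)·w].
Hence A² = 1/[√(π)·w].
Plugging in w = 5.61 yields A = 0.3171.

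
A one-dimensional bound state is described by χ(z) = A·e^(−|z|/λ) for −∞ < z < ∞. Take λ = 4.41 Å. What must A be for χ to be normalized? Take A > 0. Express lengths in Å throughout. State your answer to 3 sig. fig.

The normalization condition is ∫|χ|² dz = 1 from −∞ to ∞.
The integral (without the A² prefactor) comes out to λ.
Setting this equal to 1 gives A² = 1/(λ).
With λ = 4.41: A² = 0.2268 and A = 0.4762.

A ≈ 0.476 Å^(-1/2)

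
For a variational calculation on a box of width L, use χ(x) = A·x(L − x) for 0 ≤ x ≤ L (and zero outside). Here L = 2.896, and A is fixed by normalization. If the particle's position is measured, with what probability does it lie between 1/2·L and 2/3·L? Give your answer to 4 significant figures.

P ≈ 0.2901

P = ∫_{1/2·L}^{2/3·L} |χ(x)|² dx.
Since A² = 1/(L^5/30), this is the region integral divided by the full normalization integral.
In terms of u = x/L (A² and the length scale cancel between numerator and denominator), P = [∫_{1/2}^{2/3} u^2·(1 - u)^2 du] / [∫_{0}^{1} u^2·(1 - u)^2 du].
An antiderivative of u^2·(1 - u)^2 is u^3·(6·u^2 - 15·u + 10)/30; evaluating from 1/2 to 2/3 gives 47/4860, while the full integral is 1/30.
Evaluating gives P = 47/162.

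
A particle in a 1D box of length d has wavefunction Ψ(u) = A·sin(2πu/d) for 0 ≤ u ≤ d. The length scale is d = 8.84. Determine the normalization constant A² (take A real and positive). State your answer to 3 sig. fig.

The normalization condition is ∫|Ψ|² du = 1 from 0 to d.
With ∫₀^d sin²(nπu/d) du = d/2, carrying out the integral gives A² · d/2.
With d = 8.84: A² = 0.2262 and A = 0.4757.

A^2 ≈ 0.226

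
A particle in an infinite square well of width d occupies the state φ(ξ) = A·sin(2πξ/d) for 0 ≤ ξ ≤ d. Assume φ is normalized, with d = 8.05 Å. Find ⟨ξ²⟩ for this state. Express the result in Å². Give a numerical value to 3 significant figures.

⟨ξ^2⟩ ≈ 20.8 Å^2

The expectation value is the |φ|²-weighted average of ξ^2: ∫ ξ^2|φ|² dξ.
Since the A² factors cancel between numerator and denominator, ⟨ξ²⟩ = -d^2/(8·π^2) + d^2/3.
Putting d = 8.05 gives 20.78.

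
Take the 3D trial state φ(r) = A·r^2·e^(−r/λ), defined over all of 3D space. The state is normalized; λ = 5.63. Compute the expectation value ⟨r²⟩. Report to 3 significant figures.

⟨r^2⟩ ≈ 444

By definition ⟨r²⟩ = ∫ r^2 |φ(r)|² 4πr² dr.
Using ∫₀^∞ rⁿ e^(−αr) dr = n!/αⁿ⁺¹, the ratio of the moment integral to the normalization integral gives ⟨r²⟩ = 14·λ^2.
With λ = 5.63, ⟨r^2⟩ = 443.8.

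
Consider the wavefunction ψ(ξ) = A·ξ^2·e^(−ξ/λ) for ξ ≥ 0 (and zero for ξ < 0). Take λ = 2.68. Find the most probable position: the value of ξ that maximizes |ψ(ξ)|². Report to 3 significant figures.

ξ ≈ 5.36

Set d/dξ [|ψ(ξ)|²] = 0 and solve for ξ > 0.
This gives ξ = 2·λ.
With λ = 2.68, the most probable position is 5.360.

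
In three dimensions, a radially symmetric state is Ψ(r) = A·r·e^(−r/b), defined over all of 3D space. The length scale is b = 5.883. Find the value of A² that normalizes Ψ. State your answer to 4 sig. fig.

The normalization condition is ∫|Ψ|² 4πr² dr = 1 from 0 to ∞.
With ∫₀^∞ r^4 e^(−αr) dr = 4!/α^5, the integral (without the A² prefactor) comes out to 3·π·b^5.
Setting this equal to 1 gives A² = 1/(3·π·b^5).
Plugging in b = 5.883 yields A = 0.0038803.

A^2 ≈ 0.00001506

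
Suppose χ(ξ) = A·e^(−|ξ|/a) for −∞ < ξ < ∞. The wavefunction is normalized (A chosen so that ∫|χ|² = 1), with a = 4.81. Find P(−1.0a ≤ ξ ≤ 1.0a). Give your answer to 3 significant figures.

P ≈ 0.865

|χ|² is the probability density, so P = ∫_{−1.0a}^{1.0a} |χ|² dξ.
The normalization integral ∫|χ|²dξ over the whole domain equals a·A², and A² cancels in the ratio.
By symmetry take twice the ξ ≥ 0 contribution in numerator and denominator; the 2's cancel. Let u = ξ/a; then A² and the length scale cancel, so P = ∫_{0}^{1.0} e^(-2·u) du ÷ ∫_{0}^{∞} e^(-2·u) du.
Using ∫ e^(-2·u) du = -e^(-2·u)/2, the numerator is 1/2 - e^(-2)/2 and the denominator is 1/2.
This works out to P = 0.8647.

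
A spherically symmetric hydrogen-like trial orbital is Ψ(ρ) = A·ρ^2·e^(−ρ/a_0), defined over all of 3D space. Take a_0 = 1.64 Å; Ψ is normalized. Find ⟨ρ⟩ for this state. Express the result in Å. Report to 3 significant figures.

By definition ⟨ρ⟩ = ∫ ρ |Ψ(ρ)|² 4πρ² dρ.
With ∫₀^∞ ρ^7 e^(−αρ) dρ = 7!/α^8, since the A² factors cancel between numerator and denominator, ⟨ρ⟩ = 7·a_0/2.
Putting a_0 = 1.64 gives 5.740.

⟨ρ⟩ ≈ 5.74 Å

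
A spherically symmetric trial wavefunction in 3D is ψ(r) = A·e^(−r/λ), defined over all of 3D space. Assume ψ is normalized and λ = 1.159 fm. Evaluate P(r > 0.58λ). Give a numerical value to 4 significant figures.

P = ∫ |ψ|² 4πr² dr over r > 0.58λ.
The full normalization integral is A²·[π·λ^3] = 1, fixing A².
Substituting u = r/λ, A², 4π and the length scale all cancel in the ratio: P = ∫_{0.58}^{∞} u^2·e^(-2·u) du / ∫_{0}^{∞} u^2·e^(-2·u) du.
Using ∫ u^2·e^(-2·u) du = -(2·u^2 + 2·u + 1)·e^(-2·u)/4, the numerator is 3541·e^(-29/25)/5000 and the denominator is 1/4.
Taking the ratio yields P = 0.88804.

P ≈ 0.8880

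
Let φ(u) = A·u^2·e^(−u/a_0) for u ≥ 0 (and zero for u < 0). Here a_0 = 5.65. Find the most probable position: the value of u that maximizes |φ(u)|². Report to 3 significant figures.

u ≈ 11.3

The maximum of |φ(u)|² occurs where its derivative vanishes.
This gives u = 2·a_0.
With a_0 = 5.65, the most probable position is 11.30.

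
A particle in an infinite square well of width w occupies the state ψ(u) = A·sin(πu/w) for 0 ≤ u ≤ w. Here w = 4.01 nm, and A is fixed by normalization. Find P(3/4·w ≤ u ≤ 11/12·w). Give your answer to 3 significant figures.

P ≈ 0.0871

The probability is P = ∫ |ψ|² du over [3/4·w, 11/12·w].
Since A² = 1/(w/2), this is the region integral divided by the full normalization integral.
Let t = u/w; then A² and the length scale cancel, so P = ∫_{3/4}^{11/12} sin(π·t)^2 dt ÷ ∫_{0}^{1} sin(π·t)^2 dt.
With ∫ sin(π·t)^2 dt = t/2 - sin(2·π·t)/(4·π) + C, the region integral is 1/12 - 1/(8·π) and the full one is 1/2.
The result is P = (-3 + 2·π)/(12·π).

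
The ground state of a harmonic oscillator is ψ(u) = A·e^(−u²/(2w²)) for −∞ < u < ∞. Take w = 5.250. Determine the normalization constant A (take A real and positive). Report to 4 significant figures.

We need A² ∫|f|² du = 1, taking the integral from −∞ to ∞.
With ∫_{−∞}^{∞} u^(2m) e^(−αu²) du = (2m−1)!!·√π / (2^m α^(m+1/2)), ∫|ψ|² du = A²·(√(π)·w).
Setting this equal to 1 gives A² = 1/(√(π)·w).
Plugging in w = 5.250 yields A = 0.32782.

A ≈ 0.3278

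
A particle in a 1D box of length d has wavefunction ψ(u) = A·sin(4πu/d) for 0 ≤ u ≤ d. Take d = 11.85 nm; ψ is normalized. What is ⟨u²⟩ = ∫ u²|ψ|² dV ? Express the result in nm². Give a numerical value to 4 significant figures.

⟨u²⟩ = ∫ u^2 |ψ|² du over the full domain.
Using sin²θ = (1 − cos 2θ)/2, since the A² factors cancel between numerator and denominator, ⟨u²⟩ = -d^2/(32·π^2) + d^2/3.
Putting d = 11.85 gives 46.363.

⟨u^2⟩ ≈ 46.36 nm^2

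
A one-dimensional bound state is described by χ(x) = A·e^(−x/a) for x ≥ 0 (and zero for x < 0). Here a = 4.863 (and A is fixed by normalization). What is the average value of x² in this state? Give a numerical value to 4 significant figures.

⟨x²⟩ = ∫ x^2 |χ|² dx over the full domain.
Recall ∫₀^∞ x^m e^(−x/β) dx = m!·β^(m+1), evaluating both integrals, ⟨x²⟩ = a^2/2.
With a = 4.863, ⟨x^2⟩ = 11.824.

⟨x^2⟩ ≈ 11.82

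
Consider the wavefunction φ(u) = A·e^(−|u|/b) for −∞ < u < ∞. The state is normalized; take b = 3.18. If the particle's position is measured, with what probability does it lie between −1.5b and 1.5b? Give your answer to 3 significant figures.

|φ|² is the probability density, so P = ∫_{−1.5b}^{1.5b} |φ|² du.
The normalization integral ∫|φ|²du over the whole domain equals b·A², and A² cancels in the ratio.
By symmetry take twice the u ≥ 0 contribution in numerator and denominator; the 2's cancel. Substituting t = u/b, A² and the length scale cancel in the ratio: P = ∫_{0}^{1.5} e^(-2·t) dt / ∫_{0}^{∞} e^(-2·t) dt.
Using ∫ e^(-2·t) dt = -e^(-2·t)/2, the numerator is 1/2 - e^(-3)/2 and the denominator is 1/2.
This works out to P = 0.9502.

P ≈ 0.950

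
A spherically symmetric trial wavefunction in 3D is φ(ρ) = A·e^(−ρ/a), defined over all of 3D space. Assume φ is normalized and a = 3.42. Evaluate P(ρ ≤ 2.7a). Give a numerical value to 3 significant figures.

P = ∫ |φ|² 4πρ² dρ over ρ ≤ 2.7a.
Normalization gives A² = 1/(π·a^3).
Let u = ρ/a; then A², 4π and the length scale all cancel, so P = ∫_{0}^{2.7} u^2·e^(-2·u) du ÷ ∫_{0}^{∞} u^2·e^(-2·u) du.
Using ∫ u^2·e^(-2·u) du = -(2·u^2 + 2·u + 1)·e^(-2·u)/4, the numerator is 1/4 - 1049·e^(-27/5)/200 and the denominator is 1/4.
Taking the ratio yields P = 0.9052.

P ≈ 0.905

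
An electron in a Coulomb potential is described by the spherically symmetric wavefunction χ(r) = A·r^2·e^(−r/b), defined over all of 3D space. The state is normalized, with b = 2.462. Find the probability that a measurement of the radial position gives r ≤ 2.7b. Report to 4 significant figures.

P ≈ 0.2983

Integrate the radial probability density 4πr²|χ|² over r ≤ 2.7b.
The full normalization integral is A²·[45·π·b^7/2] = 1, fixing A².
In terms of u = r/b (A², 4π and the length scale all cancel between numerator and denominator), P = [∫_{0}^{2.7} u^6·e^(-2·u) du] / [∫_{0}^{∞} u^6·e^(-2·u) du].
Using ∫ u^6·e^(-2·u) du = -(4·u^6 + 12·u^5 + 30·u^4 + 60·u^3 + 90·u^2 + 90·u + 45)·e^(-2·u)/8, the numerator is ≈ 1.67810 and the denominator is 45/8.
Taking the ratio yields P = 0.29833.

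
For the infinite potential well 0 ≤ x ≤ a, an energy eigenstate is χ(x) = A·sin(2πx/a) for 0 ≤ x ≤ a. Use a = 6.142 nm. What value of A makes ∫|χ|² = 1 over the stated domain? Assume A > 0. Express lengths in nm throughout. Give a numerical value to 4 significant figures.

Normalization requires ∫|χ|² dx = 1, integrated from 0 to a.
Carrying out the integral gives A² · a/2.
Hence A² = 1/[a/2].
With a = 6.142: A² = 0.32563 and A = 0.57064.

A ≈ 0.5706 nm^(-1/2)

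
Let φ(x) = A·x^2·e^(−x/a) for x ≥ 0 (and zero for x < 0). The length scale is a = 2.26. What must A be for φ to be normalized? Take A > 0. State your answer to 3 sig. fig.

A ≈ 0.150

The normalization condition is ∫|φ|² dx = 1 from 0 to ∞.
Carrying out the integral gives A² · 3·a^5/4.
So A² = (3·a^5/4)^(−1).
With a = 2.26: A² = 0.02261 and A = 0.1504.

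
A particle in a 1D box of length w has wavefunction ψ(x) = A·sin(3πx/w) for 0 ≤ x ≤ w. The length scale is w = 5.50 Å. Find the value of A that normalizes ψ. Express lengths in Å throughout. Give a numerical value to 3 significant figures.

A ≈ 0.603 Å^(-1/2)

We need A² ∫|f|² dx = 1, taking the integral from 0 to w.
∫|ψ|² dx = A²·(w/2).
So A² = (w/2)^(−1).
Plugging in w = 5.50 yields A = 0.6030.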